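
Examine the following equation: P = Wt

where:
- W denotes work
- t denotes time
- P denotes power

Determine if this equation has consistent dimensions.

No

W (work) has dimensions [L^2 M T^-2].
t (time) has dimensions [T].
P (power) has dimensions [L^2 M T^-3].

Left side: [L^2 M T^-3]
Right side: [L^2 M T^-1]

The two sides have different dimensions, so the equation is NOT dimensionally consistent.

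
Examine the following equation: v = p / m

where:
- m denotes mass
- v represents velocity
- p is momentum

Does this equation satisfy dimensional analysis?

Yes

m (mass) has dimensions [M].
v (velocity) has dimensions [L T^-1].
p (momentum) has dimensions [L M T^-1].

Left side: [L T^-1]
Right side: [L T^-1]

Both sides have the same dimensions, so the equation is dimensionally consistent.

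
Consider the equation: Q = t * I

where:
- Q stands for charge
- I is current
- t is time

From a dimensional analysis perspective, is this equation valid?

Yes

Q (charge) has dimensions [I T].
I (current) has dimensions [I].
t (time) has dimensions [T].

Left side: [I T]
Right side: [I T]

Both sides have the same dimensions, so the equation is dimensionally consistent.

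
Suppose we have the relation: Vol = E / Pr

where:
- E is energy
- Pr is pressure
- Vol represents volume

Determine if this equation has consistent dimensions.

Yes

E (energy) has dimensions [L^2 M T^-2].
Pr (pressure) has dimensions [L^-1 M T^-2].
Vol (volume) has dimensions [L^3].

Left side: [L^3]
Right side: [L^3]

Both sides have the same dimensions, so the equation is dimensionally consistent.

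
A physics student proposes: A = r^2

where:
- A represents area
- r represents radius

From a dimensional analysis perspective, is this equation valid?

Yes

A (area) has dimensions [L^2].
r (radius) has dimensions [L].

Left side: [L^2]
Right side: [L^2]

Both sides have the same dimensions, so the equation is dimensionally consistent.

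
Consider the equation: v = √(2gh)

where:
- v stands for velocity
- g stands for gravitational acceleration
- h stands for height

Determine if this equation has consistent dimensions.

Yes

v (velocity) has dimensions [L T^-1].
g (gravitational acceleration) has dimensions [L T^-2].
h (height) has dimensions [L].

Left side: [L T^-1]
Right side: [L T^-1]

Both sides have the same dimensions, so the equation is dimensionally consistent.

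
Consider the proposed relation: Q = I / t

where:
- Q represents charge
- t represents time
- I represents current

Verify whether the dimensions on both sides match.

No

Q (charge) has dimensions [I T].
t (time) has dimensions [T].
I (current) has dimensions [I].

Left side: [I T]
Right side: [I T^-1]

The two sides have different dimensions, so the equation is NOT dimensionally consistent.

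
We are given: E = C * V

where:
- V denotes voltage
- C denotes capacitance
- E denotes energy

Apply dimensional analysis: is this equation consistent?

No

V (voltage) has dimensions [I^-1 L^2 M T^-3].
C (capacitance) has dimensions [I^2 L^-2 M^-1 T^4].
E (energy) has dimensions [L^2 M T^-2].

Left side: [L^2 M T^-2]
Right side: [I T]

The two sides have different dimensions, so the equation is NOT dimensionally consistent.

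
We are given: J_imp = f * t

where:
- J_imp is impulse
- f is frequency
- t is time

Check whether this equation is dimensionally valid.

No

J_imp (impulse) has dimensions [L M T^-1].
f (frequency) has dimensions [T^-1].
t (time) has dimensions [T].

Left side: [L M T^-1]
Right side: [dimensionless]

The two sides have different dimensions, so the equation is NOT dimensionally consistent.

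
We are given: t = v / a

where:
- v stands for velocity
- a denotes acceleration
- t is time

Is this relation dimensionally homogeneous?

Yes

v (velocity) has dimensions [L T^-1].
a (acceleration) has dimensions [L T^-2].
t (time) has dimensions [T].

Left side: [T]
Right side: [T]

Both sides have the same dimensions, so the equation is dimensionally consistent.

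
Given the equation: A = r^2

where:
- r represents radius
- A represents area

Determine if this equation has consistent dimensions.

Yes

r (radius) has dimensions [L].
A (area) has dimensions [L^2].

Left side: [L^2]
Right side: [L^2]

Both sides have the same dimensions, so the equation is dimensionally consistent.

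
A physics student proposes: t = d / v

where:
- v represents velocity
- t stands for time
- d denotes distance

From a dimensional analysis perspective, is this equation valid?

Yes

v (velocity) has dimensions [L T^-1].
t (time) has dimensions [T].
d (distance) has dimensions [L].

Left side: [T]
Right side: [T]

Both sides have the same dimensions, so the equation is dimensionally consistent.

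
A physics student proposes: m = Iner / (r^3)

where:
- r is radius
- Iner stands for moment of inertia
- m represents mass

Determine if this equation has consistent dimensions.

No

r (radius) has dimensions [L].
Iner (moment of inertia) has dimensions [L^2 M].
m (mass) has dimensions [M].

Left side: [M]
Right side: [L^-1 M]

The two sides have different dimensions, so the equation is NOT dimensionally consistent.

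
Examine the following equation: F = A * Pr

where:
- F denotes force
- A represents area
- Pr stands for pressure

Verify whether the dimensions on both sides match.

Yes

F (force) has dimensions [L M T^-2].
A (area) has dimensions [L^2].
Pr (pressure) has dimensions [L^-1 M T^-2].

Left side: [L M T^-2]
Right side: [L M T^-2]

Both sides have the same dimensions, so the equation is dimensionally consistent.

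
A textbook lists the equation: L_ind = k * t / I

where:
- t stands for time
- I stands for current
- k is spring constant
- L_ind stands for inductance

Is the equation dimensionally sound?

No

t (time) has dimensions [T].
I (current) has dimensions [I].
k (spring constant) has dimensions [M T^-2].
L_ind (inductance) has dimensions [I^-2 L^2 M T^-2].

Left side: [I^-2 L^2 M T^-2]
Right side: [I^-1 M T^-1]

The two sides have different dimensions, so the equation is NOT dimensionally consistent.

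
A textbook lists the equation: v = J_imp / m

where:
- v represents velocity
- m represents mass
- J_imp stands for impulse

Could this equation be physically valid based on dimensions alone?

Yes

v (velocity) has dimensions [L T^-1].
m (mass) has dimensions [M].
J_imp (impulse) has dimensions [L M T^-1].

Left side: [L T^-1]
Right side: [L T^-1]

Both sides have the same dimensions, so the equation is dimensionally consistent.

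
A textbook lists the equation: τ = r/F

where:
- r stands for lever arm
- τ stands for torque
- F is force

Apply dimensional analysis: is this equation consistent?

No

r (lever arm) has dimensions [L].
τ (torque) has dimensions [L^2 M T^-2].
F (force) has dimensions [L M T^-2].

Left side: [L^2 M T^-2]
Right side: [M^-1 T^2]

The two sides have different dimensions, so the equation is NOT dimensionally consistent.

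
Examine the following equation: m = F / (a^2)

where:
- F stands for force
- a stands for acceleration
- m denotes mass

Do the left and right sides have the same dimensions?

No

F (force) has dimensions [L M T^-2].
a (acceleration) has dimensions [L T^-2].
m (mass) has dimensions [M].

Left side: [M]
Right side: [L^-1 M T^2]

The two sides have different dimensions, so the equation is NOT dimensionally consistent.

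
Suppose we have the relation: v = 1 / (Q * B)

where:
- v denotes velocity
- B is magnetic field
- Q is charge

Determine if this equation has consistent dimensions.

No

v (velocity) has dimensions [L T^-1].
B (magnetic field) has dimensions [I^-1 M T^-2].
Q (charge) has dimensions [I T].

Left side: [L T^-1]
Right side: [M^-1 T]

The two sides have different dimensions, so the equation is NOT dimensionally consistent.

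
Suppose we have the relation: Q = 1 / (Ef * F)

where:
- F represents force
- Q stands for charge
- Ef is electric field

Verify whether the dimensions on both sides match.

No

F (force) has dimensions [L M T^-2].
Q (charge) has dimensions [I T].
Ef (electric field) has dimensions [I^-1 L M T^-3].

Left side: [I T]
Right side: [I L^-2 M^-2 T^5]

The two sides have different dimensions, so the equation is NOT dimensionally consistent.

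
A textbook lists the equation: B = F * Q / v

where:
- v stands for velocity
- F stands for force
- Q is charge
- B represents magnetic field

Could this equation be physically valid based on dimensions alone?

No

v (velocity) has dimensions [L T^-1].
F (force) has dimensions [L M T^-2].
Q (charge) has dimensions [I T].
B (magnetic field) has dimensions [I^-1 M T^-2].

Left side: [I^-1 M T^-2]
Right side: [I M]

The two sides have different dimensions, so the equation is NOT dimensionally consistent.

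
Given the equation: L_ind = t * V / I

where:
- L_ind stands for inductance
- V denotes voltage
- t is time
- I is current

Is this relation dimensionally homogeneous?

Yes

L_ind (inductance) has dimensions [I^-2 L^2 M T^-2].
V (voltage) has dimensions [I^-1 L^2 M T^-3].
t (time) has dimensions [T].
I (current) has dimensions [I].

Left side: [I^-2 L^2 M T^-2]
Right side: [I^-2 L^2 M T^-2]

Both sides have the same dimensions, so the equation is dimensionally consistent.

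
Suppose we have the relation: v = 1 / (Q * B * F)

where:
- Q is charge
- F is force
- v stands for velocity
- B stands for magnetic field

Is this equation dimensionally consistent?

No

Q (charge) has dimensions [I T].
F (force) has dimensions [L M T^-2].
v (velocity) has dimensions [L T^-1].
B (magnetic field) has dimensions [I^-1 M T^-2].

Left side: [L T^-1]
Right side: [L^-1 M^-2 T^3]

The two sides have different dimensions, so the equation is NOT dimensionally consistent.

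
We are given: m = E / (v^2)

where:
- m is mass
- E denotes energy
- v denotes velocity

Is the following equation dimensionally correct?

Yes

m (mass) has dimensions [M].
E (energy) has dimensions [L^2 M T^-2].
v (velocity) has dimensions [L T^-1].

Left side: [M]
Right side: [M]

Both sides have the same dimensions, so the equation is dimensionally consistent.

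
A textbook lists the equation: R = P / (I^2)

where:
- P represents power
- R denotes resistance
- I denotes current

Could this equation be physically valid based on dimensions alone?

Yes

P (power) has dimensions [L^2 M T^-3].
R (resistance) has dimensions [I^-2 L^2 M T^-3].
I (current) has dimensions [I].

Left side: [I^-2 L^2 M T^-3]
Right side: [I^-2 L^2 M T^-3]

Both sides have the same dimensions, so the equation is dimensionally consistent.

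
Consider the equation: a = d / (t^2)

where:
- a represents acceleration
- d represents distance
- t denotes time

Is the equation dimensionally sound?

Yes

a (acceleration) has dimensions [L T^-2].
d (distance) has dimensions [L].
t (time) has dimensions [T].

Left side: [L T^-2]
Right side: [L T^-2]

Both sides have the same dimensions, so the equation is dimensionally consistent.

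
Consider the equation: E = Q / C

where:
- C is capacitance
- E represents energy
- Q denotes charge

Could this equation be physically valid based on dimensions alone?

No

C (capacitance) has dimensions [I^2 L^-2 M^-1 T^4].
E (energy) has dimensions [L^2 M T^-2].
Q (charge) has dimensions [I T].

Left side: [L^2 M T^-2]
Right side: [I^-1 L^2 M T^-3]

The two sides have different dimensions, so the equation is NOT dimensionally consistent.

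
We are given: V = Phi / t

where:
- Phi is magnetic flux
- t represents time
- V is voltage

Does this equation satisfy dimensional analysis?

Yes

Phi (magnetic flux) has dimensions [I^-1 L^2 M T^-2].
t (time) has dimensions [T].
V (voltage) has dimensions [I^-1 L^2 M T^-3].

Left side: [I^-1 L^2 M T^-3]
Right side: [I^-1 L^2 M T^-3]

Both sides have the same dimensions, so the equation is dimensionally consistent.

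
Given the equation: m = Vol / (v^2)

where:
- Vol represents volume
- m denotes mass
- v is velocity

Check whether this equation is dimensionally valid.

No

Vol (volume) has dimensions [L^3].
m (mass) has dimensions [M].
v (velocity) has dimensions [L T^-1].

Left side: [M]
Right side: [L T^2]

The two sides have different dimensions, so the equation is NOT dimensionally consistent.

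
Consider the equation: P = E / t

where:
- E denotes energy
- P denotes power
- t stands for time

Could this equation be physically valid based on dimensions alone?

Yes

E (energy) has dimensions [L^2 M T^-2].
P (power) has dimensions [L^2 M T^-3].
t (time) has dimensions [T].

Left side: [L^2 M T^-3]
Right side: [L^2 M T^-3]

Both sides have the same dimensions, so the equation is dimensionally consistent.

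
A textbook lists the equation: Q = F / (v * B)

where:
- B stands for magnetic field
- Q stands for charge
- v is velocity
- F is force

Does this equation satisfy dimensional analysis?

Yes

B (magnetic field) has dimensions [I^-1 M T^-2].
Q (charge) has dimensions [I T].
v (velocity) has dimensions [L T^-1].
F (force) has dimensions [L M T^-2].

Left side: [I T]
Right side: [I T]

Both sides have the same dimensions, so the equation is dimensionally consistent.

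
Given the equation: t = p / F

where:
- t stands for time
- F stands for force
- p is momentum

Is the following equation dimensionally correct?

Yes

t (time) has dimensions [T].
F (force) has dimensions [L M T^-2].
p (momentum) has dimensions [L M T^-1].

Left side: [T]
Right side: [T]

Both sides have the same dimensions, so the equation is dimensionally consistent.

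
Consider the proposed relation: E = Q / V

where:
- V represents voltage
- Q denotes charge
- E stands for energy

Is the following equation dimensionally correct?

No

V (voltage) has dimensions [I^-1 L^2 M T^-3].
Q (charge) has dimensions [I T].
E (energy) has dimensions [L^2 M T^-2].

Left side: [L^2 M T^-2]
Right side: [I^2 L^-2 M^-1 T^4]

The two sides have different dimensions, so the equation is NOT dimensionally consistent.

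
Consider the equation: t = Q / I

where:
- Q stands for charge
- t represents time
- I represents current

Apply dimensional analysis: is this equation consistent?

Yes

Q (charge) has dimensions [I T].
t (time) has dimensions [T].
I (current) has dimensions [I].

Left side: [T]
Right side: [T]

Both sides have the same dimensions, so the equation is dimensionally consistent.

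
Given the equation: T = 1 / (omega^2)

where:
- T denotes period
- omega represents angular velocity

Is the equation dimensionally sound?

No

T (period) has dimensions [T].
omega (angular velocity) has dimensions [T^-1].

Left side: [T]
Right side: [T^2]

The two sides have different dimensions, so the equation is NOT dimensionally consistent.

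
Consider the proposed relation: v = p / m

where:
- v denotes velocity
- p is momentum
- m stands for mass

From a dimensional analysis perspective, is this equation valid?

Yes

v (velocity) has dimensions [L T^-1].
p (momentum) has dimensions [L M T^-1].
m (mass) has dimensions [M].

Left side: [L T^-1]
Right side: [L T^-1]

Both sides have the same dimensions, so the equation is dimensionally consistent.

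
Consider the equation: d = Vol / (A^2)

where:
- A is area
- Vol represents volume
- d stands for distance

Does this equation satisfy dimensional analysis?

No

A (area) has dimensions [L^2].
Vol (volume) has dimensions [L^3].
d (distance) has dimensions [L].

Left side: [L]
Right side: [L^-1]

The two sides have different dimensions, so the equation is NOT dimensionally consistent.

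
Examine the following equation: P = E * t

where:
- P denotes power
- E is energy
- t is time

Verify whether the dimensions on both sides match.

No

P (power) has dimensions [L^2 M T^-3].
E (energy) has dimensions [L^2 M T^-2].
t (time) has dimensions [T].

Left side: [L^2 M T^-3]
Right side: [L^2 M T^-1]

The two sides have different dimensions, so the equation is NOT dimensionally consistent.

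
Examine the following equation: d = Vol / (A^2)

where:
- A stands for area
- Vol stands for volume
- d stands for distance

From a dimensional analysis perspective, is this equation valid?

No

A (area) has dimensions [L^2].
Vol (volume) has dimensions [L^3].
d (distance) has dimensions [L].

Left side: [L]
Right side: [L^-1]

The two sides have different dimensions, so the equation is NOT dimensionally consistent.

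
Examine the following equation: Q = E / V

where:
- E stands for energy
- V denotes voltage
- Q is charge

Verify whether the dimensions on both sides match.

Yes

E (energy) has dimensions [L^2 M T^-2].
V (voltage) has dimensions [I^-1 L^2 M T^-3].
Q (charge) has dimensions [I T].

Left side: [I T]
Right side: [I T]

Both sides have the same dimensions, so the equation is dimensionally consistent.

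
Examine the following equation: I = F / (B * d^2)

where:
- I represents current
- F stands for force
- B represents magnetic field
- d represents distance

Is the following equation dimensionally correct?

No

I (current) has dimensions [I].
F (force) has dimensions [L M T^-2].
B (magnetic field) has dimensions [I^-1 M T^-2].
d (distance) has dimensions [L].

Left side: [I]
Right side: [I L^-1]

The two sides have different dimensions, so the equation is NOT dimensionally consistent.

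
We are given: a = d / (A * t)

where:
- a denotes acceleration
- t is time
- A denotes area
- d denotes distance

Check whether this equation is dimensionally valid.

No

a (acceleration) has dimensions [L T^-2].
t (time) has dimensions [T].
A (area) has dimensions [L^2].
d (distance) has dimensions [L].

Left side: [L T^-2]
Right side: [L^-1 T^-1]

The two sides have different dimensions, so the equation is NOT dimensionally consistent.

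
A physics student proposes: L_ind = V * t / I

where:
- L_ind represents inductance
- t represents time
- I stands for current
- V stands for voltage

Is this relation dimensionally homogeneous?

Yes

L_ind (inductance) has dimensions [I^-2 L^2 M T^-2].
t (time) has dimensions [T].
I (current) has dimensions [I].
V (voltage) has dimensions [I^-1 L^2 M T^-3].

Left side: [I^-2 L^2 M T^-2]
Right side: [I^-2 L^2 M T^-2]

Both sides have the same dimensions, so the equation is dimensionally consistent.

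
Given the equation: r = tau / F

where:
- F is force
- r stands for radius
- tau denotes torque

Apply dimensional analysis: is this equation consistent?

Yes

F (force) has dimensions [L M T^-2].
r (radius) has dimensions [L].
tau (torque) has dimensions [L^2 M T^-2].

Left side: [L]
Right side: [L]

Both sides have the same dimensions, so the equation is dimensionally consistent.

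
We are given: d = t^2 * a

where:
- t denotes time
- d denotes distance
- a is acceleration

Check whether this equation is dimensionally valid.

Yes

t (time) has dimensions [T].
d (distance) has dimensions [L].
a (acceleration) has dimensions [L T^-2].

Left side: [L]
Right side: [L]

Both sides have the same dimensions, so the equation is dimensionally consistent.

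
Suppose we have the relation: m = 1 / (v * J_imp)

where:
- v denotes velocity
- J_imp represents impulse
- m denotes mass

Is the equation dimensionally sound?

No

v (velocity) has dimensions [L T^-1].
J_imp (impulse) has dimensions [L M T^-1].
m (mass) has dimensions [M].

Left side: [M]
Right side: [L^-2 M^-1 T^2]

The two sides have different dimensions, so the equation is NOT dimensionally consistent.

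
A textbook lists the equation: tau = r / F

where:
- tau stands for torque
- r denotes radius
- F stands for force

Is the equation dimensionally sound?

No

tau (torque) has dimensions [L^2 M T^-2].
r (radius) has dimensions [L].
F (force) has dimensions [L M T^-2].

Left side: [L^2 M T^-2]
Right side: [M^-1 T^2]

The two sides have different dimensions, so the equation is NOT dimensionally consistent.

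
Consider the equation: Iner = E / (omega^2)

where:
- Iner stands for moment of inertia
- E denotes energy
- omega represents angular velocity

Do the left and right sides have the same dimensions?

Yes

Iner (moment of inertia) has dimensions [L^2 M].
E (energy) has dimensions [L^2 M T^-2].
omega (angular velocity) has dimensions [T^-1].

Left side: [L^2 M]
Right side: [L^2 M]

Both sides have the same dimensions, so the equation is dimensionally consistent.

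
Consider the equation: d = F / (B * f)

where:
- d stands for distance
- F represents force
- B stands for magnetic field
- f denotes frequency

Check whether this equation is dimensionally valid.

No

d (distance) has dimensions [L].
F (force) has dimensions [L M T^-2].
B (magnetic field) has dimensions [I^-1 M T^-2].
f (frequency) has dimensions [T^-1].

Left side: [L]
Right side: [I L T]

The two sides have different dimensions, so the equation is NOT dimensionally consistent.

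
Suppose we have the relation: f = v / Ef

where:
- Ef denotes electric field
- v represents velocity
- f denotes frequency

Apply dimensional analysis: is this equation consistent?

No

Ef (electric field) has dimensions [I^-1 L M T^-3].
v (velocity) has dimensions [L T^-1].
f (frequency) has dimensions [T^-1].

Left side: [T^-1]
Right side: [I M^-1 T^2]

The two sides have different dimensions, so the equation is NOT dimensionally consistent.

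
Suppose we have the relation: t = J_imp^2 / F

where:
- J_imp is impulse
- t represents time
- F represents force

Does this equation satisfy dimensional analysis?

No

J_imp (impulse) has dimensions [L M T^-1].
t (time) has dimensions [T].
F (force) has dimensions [L M T^-2].

Left side: [T]
Right side: [L M]

The two sides have different dimensions, so the equation is NOT dimensionally consistent.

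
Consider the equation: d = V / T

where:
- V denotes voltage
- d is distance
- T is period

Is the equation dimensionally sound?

No

V (voltage) has dimensions [I^-1 L^2 M T^-3].
d (distance) has dimensions [L].
T (period) has dimensions [T].

Left side: [L]
Right side: [I^-1 L^2 M T^-4]

The two sides have different dimensions, so the equation is NOT dimensionally consistent.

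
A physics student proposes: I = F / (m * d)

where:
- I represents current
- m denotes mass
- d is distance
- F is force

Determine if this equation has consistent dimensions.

No

I (current) has dimensions [I].
m (mass) has dimensions [M].
d (distance) has dimensions [L].
F (force) has dimensions [L M T^-2].

Left side: [I]
Right side: [T^-2]

The two sides have different dimensions, so the equation is NOT dimensionally consistent.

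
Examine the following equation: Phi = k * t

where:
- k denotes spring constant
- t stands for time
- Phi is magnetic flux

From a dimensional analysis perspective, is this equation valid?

No

k (spring constant) has dimensions [M T^-2].
t (time) has dimensions [T].
Phi (magnetic flux) has dimensions [I^-1 L^2 M T^-2].

Left side: [I^-1 L^2 M T^-2]
Right side: [M T^-1]

The two sides have different dimensions, so the equation is NOT dimensionally consistent.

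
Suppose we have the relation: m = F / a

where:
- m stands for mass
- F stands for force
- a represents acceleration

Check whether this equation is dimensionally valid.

Yes

m (mass) has dimensions [M].
F (force) has dimensions [L M T^-2].
a (acceleration) has dimensions [L T^-2].

Left side: [M]
Right side: [M]

Both sides have the same dimensions, so the equation is dimensionally consistent.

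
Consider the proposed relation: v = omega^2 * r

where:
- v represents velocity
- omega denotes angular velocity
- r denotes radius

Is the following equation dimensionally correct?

No

v (velocity) has dimensions [L T^-1].
omega (angular velocity) has dimensions [T^-1].
r (radius) has dimensions [L].

Left side: [L T^-1]
Right side: [L T^-2]

The two sides have different dimensions, so the equation is NOT dimensionally consistent.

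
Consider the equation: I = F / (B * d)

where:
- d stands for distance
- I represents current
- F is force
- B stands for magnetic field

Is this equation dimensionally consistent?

Yes

d (distance) has dimensions [L].
I (current) has dimensions [I].
F (force) has dimensions [L M T^-2].
B (magnetic field) has dimensions [I^-1 M T^-2].

Left side: [I]
Right side: [I]

Both sides have the same dimensions, so the equation is dimensionally consistent.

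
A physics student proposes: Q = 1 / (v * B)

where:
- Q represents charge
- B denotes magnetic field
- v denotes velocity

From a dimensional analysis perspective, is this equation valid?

No

Q (charge) has dimensions [I T].
B (magnetic field) has dimensions [I^-1 M T^-2].
v (velocity) has dimensions [L T^-1].

Left side: [I T]
Right side: [I L^-1 M^-1 T^3]

The two sides have different dimensions, so the equation is NOT dimensionally consistent.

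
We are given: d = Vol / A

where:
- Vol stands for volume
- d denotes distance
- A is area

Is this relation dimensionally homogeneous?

Yes

Vol (volume) has dimensions [L^3].
d (distance) has dimensions [L].
A (area) has dimensions [L^2].

Left side: [L]
Right side: [L]

Both sides have the same dimensions, so the equation is dimensionally consistent.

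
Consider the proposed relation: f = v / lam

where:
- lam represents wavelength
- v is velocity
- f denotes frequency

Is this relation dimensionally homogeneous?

Yes

lam (wavelength) has dimensions [L].
v (velocity) has dimensions [L T^-1].
f (frequency) has dimensions [T^-1].

Left side: [T^-1]
Right side: [T^-1]

Both sides have the same dimensions, so the equation is dimensionally consistent.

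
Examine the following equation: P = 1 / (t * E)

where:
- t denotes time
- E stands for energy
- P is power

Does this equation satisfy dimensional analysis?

No

t (time) has dimensions [T].
E (energy) has dimensions [L^2 M T^-2].
P (power) has dimensions [L^2 M T^-3].

Left side: [L^2 M T^-3]
Right side: [L^-2 M^-1 T]

The two sides have different dimensions, so the equation is NOT dimensionally consistent.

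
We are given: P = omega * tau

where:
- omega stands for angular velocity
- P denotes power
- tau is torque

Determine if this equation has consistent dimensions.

Yes

omega (angular velocity) has dimensions [T^-1].
P (power) has dimensions [L^2 M T^-3].
tau (torque) has dimensions [L^2 M T^-2].

Left side: [L^2 M T^-3]
Right side: [L^2 M T^-3]

Both sides have the same dimensions, so the equation is dimensionally consistent.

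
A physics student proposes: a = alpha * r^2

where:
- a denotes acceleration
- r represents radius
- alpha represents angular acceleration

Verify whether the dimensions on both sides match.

No

a (acceleration) has dimensions [L T^-2].
r (radius) has dimensions [L].
alpha (angular acceleration) has dimensions [T^-2].

Left side: [L T^-2]
Right side: [L^2 T^-2]

The two sides have different dimensions, so the equation is NOT dimensionally consistent.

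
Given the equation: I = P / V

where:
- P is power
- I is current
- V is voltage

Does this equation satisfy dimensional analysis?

Yes

P (power) has dimensions [L^2 M T^-3].
I (current) has dimensions [I].
V (voltage) has dimensions [I^-1 L^2 M T^-3].

Left side: [I]
Right side: [I]

Both sides have the same dimensions, so the equation is dimensionally consistent.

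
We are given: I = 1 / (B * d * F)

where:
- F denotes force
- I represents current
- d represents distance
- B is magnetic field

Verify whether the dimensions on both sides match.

No

F (force) has dimensions [L M T^-2].
I (current) has dimensions [I].
d (distance) has dimensions [L].
B (magnetic field) has dimensions [I^-1 M T^-2].

Left side: [I]
Right side: [I L^-2 M^-2 T^4]

The two sides have different dimensions, so the equation is NOT dimensionally consistent.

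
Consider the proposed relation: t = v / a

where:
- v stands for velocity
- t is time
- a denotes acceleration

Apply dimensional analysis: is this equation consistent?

Yes

v (velocity) has dimensions [L T^-1].
t (time) has dimensions [T].
a (acceleration) has dimensions [L T^-2].

Left side: [T]
Right side: [T]

Both sides have the same dimensions, so the equation is dimensionally consistent.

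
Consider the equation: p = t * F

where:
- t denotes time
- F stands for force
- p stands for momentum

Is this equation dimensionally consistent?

Yes

t (time) has dimensions [T].
F (force) has dimensions [L M T^-2].
p (momentum) has dimensions [L M T^-1].

Left side: [L M T^-1]
Right side: [L M T^-1]

Both sides have the same dimensions, so the equation is dimensionally consistent.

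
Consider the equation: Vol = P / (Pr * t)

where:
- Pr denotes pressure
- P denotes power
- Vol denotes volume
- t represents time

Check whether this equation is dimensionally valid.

No

Pr (pressure) has dimensions [L^-1 M T^-2].
P (power) has dimensions [L^2 M T^-3].
Vol (volume) has dimensions [L^3].
t (time) has dimensions [T].

Left side: [L^3]
Right side: [L^3 T^-2]

The two sides have different dimensions, so the equation is NOT dimensionally consistent.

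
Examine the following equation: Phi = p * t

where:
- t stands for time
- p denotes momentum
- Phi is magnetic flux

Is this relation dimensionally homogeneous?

No

t (time) has dimensions [T].
p (momentum) has dimensions [L M T^-1].
Phi (magnetic flux) has dimensions [I^-1 L^2 M T^-2].

Left side: [I^-1 L^2 M T^-2]
Right side: [L M]

The two sides have different dimensions, so the equation is NOT dimensionally consistent.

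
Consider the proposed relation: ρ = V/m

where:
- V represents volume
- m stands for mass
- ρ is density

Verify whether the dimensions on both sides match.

No

V (volume) has dimensions [L^3].
m (mass) has dimensions [M].
ρ (density) has dimensions [L^-3 M].

Left side: [L^-3 M]
Right side: [L^3 M^-1]

The two sides have different dimensions, so the equation is NOT dimensionally consistent.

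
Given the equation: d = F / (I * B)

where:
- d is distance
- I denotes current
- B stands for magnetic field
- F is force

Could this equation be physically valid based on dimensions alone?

Yes

d (distance) has dimensions [L].
I (current) has dimensions [I].
B (magnetic field) has dimensions [I^-1 M T^-2].
F (force) has dimensions [L M T^-2].

Left side: [L]
Right side: [L]

Both sides have the same dimensions, so the equation is dimensionally consistent.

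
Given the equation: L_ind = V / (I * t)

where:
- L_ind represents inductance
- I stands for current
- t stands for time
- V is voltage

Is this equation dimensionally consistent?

No

L_ind (inductance) has dimensions [I^-2 L^2 M T^-2].
I (current) has dimensions [I].
t (time) has dimensions [T].
V (voltage) has dimensions [I^-1 L^2 M T^-3].

Left side: [I^-2 L^2 M T^-2]
Right side: [I^-2 L^2 M T^-4]

The two sides have different dimensions, so the equation is NOT dimensionally consistent.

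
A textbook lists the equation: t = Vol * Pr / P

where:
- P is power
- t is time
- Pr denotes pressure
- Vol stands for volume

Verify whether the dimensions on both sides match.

Yes

P (power) has dimensions [L^2 M T^-3].
t (time) has dimensions [T].
Pr (pressure) has dimensions [L^-1 M T^-2].
Vol (volume) has dimensions [L^3].

Left side: [T]
Right side: [T]

Both sides have the same dimensions, so the equation is dimensionally consistent.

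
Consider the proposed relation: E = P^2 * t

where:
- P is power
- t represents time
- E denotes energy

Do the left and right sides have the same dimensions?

No

P (power) has dimensions [L^2 M T^-3].
t (time) has dimensions [T].
E (energy) has dimensions [L^2 M T^-2].

Left side: [L^2 M T^-2]
Right side: [L^4 M^2 T^-5]

The two sides have different dimensions, so the equation is NOT dimensionally consistent.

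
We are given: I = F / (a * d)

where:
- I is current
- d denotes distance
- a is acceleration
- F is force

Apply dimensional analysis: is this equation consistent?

No

I (current) has dimensions [I].
d (distance) has dimensions [L].
a (acceleration) has dimensions [L T^-2].
F (force) has dimensions [L M T^-2].

Left side: [I]
Right side: [L^-1 M]

The two sides have different dimensions, so the equation is NOT dimensionally consistent.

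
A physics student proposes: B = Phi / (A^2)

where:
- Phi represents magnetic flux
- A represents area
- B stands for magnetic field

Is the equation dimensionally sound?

No

Phi (magnetic flux) has dimensions [I^-1 L^2 M T^-2].
A (area) has dimensions [L^2].
B (magnetic field) has dimensions [I^-1 M T^-2].

Left side: [I^-1 M T^-2]
Right side: [I^-1 L^-2 M T^-2]

The two sides have different dimensions, so the equation is NOT dimensionally consistent.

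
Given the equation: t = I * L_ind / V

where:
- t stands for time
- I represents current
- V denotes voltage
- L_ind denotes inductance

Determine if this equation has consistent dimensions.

Yes

t (time) has dimensions [T].
I (current) has dimensions [I].
V (voltage) has dimensions [I^-1 L^2 M T^-3].
L_ind (inductance) has dimensions [I^-2 L^2 M T^-2].

Left side: [T]
Right side: [T]

Both sides have the same dimensions, so the equation is dimensionally consistent.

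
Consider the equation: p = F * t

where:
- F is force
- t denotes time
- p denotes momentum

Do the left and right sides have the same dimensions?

Yes

F (force) has dimensions [L M T^-2].
t (time) has dimensions [T].
p (momentum) has dimensions [L M T^-1].

Left side: [L M T^-1]
Right side: [L M T^-1]

Both sides have the same dimensions, so the equation is dimensionally consistent.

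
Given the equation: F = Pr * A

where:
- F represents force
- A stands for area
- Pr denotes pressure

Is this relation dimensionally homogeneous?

Yes

F (force) has dimensions [L M T^-2].
A (area) has dimensions [L^2].
Pr (pressure) has dimensions [L^-1 M T^-2].

Left side: [L M T^-2]
Right side: [L M T^-2]

Both sides have the same dimensions, so the equation is dimensionally consistent.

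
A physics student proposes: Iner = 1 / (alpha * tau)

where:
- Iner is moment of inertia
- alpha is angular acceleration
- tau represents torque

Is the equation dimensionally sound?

No

Iner (moment of inertia) has dimensions [L^2 M].
alpha (angular acceleration) has dimensions [T^-2].
tau (torque) has dimensions [L^2 M T^-2].

Left side: [L^2 M]
Right side: [L^-2 M^-1 T^4]

The two sides have different dimensions, so the equation is NOT dimensionally consistent.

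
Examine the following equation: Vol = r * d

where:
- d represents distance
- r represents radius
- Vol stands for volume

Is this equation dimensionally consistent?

No

d (distance) has dimensions [L].
r (radius) has dimensions [L].
Vol (volume) has dimensions [L^3].

Left side: [L^3]
Right side: [L^2]

The two sides have different dimensions, so the equation is NOT dimensionally consistent.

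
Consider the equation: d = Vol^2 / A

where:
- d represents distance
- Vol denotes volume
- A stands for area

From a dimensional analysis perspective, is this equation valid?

No

d (distance) has dimensions [L].
Vol (volume) has dimensions [L^3].
A (area) has dimensions [L^2].

Left side: [L]
Right side: [L^4]

The two sides have different dimensions, so the equation is NOT dimensionally consistent.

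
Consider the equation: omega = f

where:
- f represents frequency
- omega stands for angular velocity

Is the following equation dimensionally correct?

Yes

f (frequency) has dimensions [T^-1].
omega (angular velocity) has dimensions [T^-1].

Left side: [T^-1]
Right side: [T^-1]

Both sides have the same dimensions, so the equation is dimensionally consistent.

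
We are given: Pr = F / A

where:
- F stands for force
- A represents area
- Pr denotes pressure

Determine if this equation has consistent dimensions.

Yes

F (force) has dimensions [L M T^-2].
A (area) has dimensions [L^2].
Pr (pressure) has dimensions [L^-1 M T^-2].

Left side: [L^-1 M T^-2]
Right side: [L^-1 M T^-2]

Both sides have the same dimensions, so the equation is dimensionally consistent.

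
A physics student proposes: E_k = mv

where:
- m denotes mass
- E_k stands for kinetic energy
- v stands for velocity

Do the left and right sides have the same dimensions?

No

m (mass) has dimensions [M].
E_k (kinetic energy) has dimensions [L^2 M T^-2].
v (velocity) has dimensions [L T^-1].

Left side: [L^2 M T^-2]
Right side: [L M T^-1]

The two sides have different dimensions, so the equation is NOT dimensionally consistent.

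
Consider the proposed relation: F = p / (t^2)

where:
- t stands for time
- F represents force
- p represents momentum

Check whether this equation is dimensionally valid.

No

t (time) has dimensions [T].
F (force) has dimensions [L M T^-2].
p (momentum) has dimensions [L M T^-1].

Left side: [L M T^-2]
Right side: [L M T^-3]

The two sides have different dimensions, so the equation is NOT dimensionally consistent.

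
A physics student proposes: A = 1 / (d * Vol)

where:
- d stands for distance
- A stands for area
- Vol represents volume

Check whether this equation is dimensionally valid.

No

d (distance) has dimensions [L].
A (area) has dimensions [L^2].
Vol (volume) has dimensions [L^3].

Left side: [L^2]
Right side: [L^-4]

The two sides have different dimensions, so the equation is NOT dimensionally consistent.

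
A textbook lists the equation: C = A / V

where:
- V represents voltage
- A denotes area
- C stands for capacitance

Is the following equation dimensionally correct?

No

V (voltage) has dimensions [I^-1 L^2 M T^-3].
A (area) has dimensions [L^2].
C (capacitance) has dimensions [I^2 L^-2 M^-1 T^4].

Left side: [I^2 L^-2 M^-1 T^4]
Right side: [I M^-1 T^3]

The two sides have different dimensions, so the equation is NOT dimensionally consistent.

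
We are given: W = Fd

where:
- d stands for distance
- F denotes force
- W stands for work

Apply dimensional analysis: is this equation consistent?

Yes

d (distance) has dimensions [L].
F (force) has dimensions [L M T^-2].
W (work) has dimensions [L^2 M T^-2].

Left side: [L^2 M T^-2]
Right side: [L^2 M T^-2]

Both sides have the same dimensions, so the equation is dimensionally consistent.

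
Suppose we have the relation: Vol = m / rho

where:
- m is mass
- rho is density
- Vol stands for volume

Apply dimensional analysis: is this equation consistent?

Yes

m (mass) has dimensions [M].
rho (density) has dimensions [L^-3 M].
Vol (volume) has dimensions [L^3].

Left side: [L^3]
Right side: [L^3]

Both sides have the same dimensions, so the equation is dimensionally consistent.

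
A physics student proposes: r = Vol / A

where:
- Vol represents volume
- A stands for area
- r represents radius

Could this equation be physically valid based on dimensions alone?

Yes

Vol (volume) has dimensions [L^3].
A (area) has dimensions [L^2].
r (radius) has dimensions [L].

Left side: [L]
Right side: [L]

Both sides have the same dimensions, so the equation is dimensionally consistent.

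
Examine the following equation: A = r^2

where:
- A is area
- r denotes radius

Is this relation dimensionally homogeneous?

Yes

A (area) has dimensions [L^2].
r (radius) has dimensions [L].

Left side: [L^2]
Right side: [L^2]

Both sides have the same dimensions, so the equation is dimensionally consistent.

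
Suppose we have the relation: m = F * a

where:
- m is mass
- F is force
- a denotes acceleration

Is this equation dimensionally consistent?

No

m (mass) has dimensions [M].
F (force) has dimensions [L M T^-2].
a (acceleration) has dimensions [L T^-2].

Left side: [M]
Right side: [L^2 M T^-4]

The two sides have different dimensions, so the equation is NOT dimensionally consistent.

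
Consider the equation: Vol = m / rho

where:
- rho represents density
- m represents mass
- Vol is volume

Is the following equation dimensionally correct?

Yes

rho (density) has dimensions [L^-3 M].
m (mass) has dimensions [M].
Vol (volume) has dimensions [L^3].

Left side: [L^3]
Right side: [L^3]

Both sides have the same dimensions, so the equation is dimensionally consistent.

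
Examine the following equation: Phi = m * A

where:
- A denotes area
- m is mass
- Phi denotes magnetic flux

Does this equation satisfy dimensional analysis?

No

A (area) has dimensions [L^2].
m (mass) has dimensions [M].
Phi (magnetic flux) has dimensions [I^-1 L^2 M T^-2].

Left side: [I^-1 L^2 M T^-2]
Right side: [L^2 M]

The two sides have different dimensions, so the equation is NOT dimensionally consistent.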